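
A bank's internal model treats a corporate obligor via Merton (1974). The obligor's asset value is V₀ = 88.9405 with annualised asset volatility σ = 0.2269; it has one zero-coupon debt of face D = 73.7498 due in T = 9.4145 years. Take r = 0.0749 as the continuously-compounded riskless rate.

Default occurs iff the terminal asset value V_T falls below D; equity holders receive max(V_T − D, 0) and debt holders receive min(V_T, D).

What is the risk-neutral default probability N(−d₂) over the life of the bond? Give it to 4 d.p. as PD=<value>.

d₁ = [ln(V₀/D) + (r + σ²/2)T] / (σ√T)
   = [ln(88.9405/73.7498) + (0.0749 + 0.5·0.2269²)·9.4145] / (0.2269·√9.4145)
   = [0.187289 + 0.947492] / 0.696199 = 1.629968
d₂ = d₁ − σ√T = 1.629968 − 0.696199 = 0.933770
risk-neutral PD = N(−d₂) = N(-0.933770) = 0.175211

PD=0.1752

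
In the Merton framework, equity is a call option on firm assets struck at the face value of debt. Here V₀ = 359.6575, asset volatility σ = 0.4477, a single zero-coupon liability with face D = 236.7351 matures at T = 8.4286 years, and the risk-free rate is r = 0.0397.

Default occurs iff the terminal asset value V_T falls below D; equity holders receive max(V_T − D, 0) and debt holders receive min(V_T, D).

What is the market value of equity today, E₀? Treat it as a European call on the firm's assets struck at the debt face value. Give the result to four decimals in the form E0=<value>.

d₁ = [ln(V₀/D) + (r + σ²/2)T] / (σ√T)
   = [ln(359.6575/236.7351) + (0.0397 + 0.5·0.4477²)·8.4286] / (0.4477·√8.4286)
   = [0.418210 + 1.179310] / 1.299765 = 1.229084
d₂ = d₁ − σ√T = 1.229084 − 1.299765 = -0.070681
N(d₁) = 0.890480,  N(d₂) = 0.471826,  e^(−rT) = 0.715613
E₀ = V₀·N(d₁) − D·e^(−rT)·N(d₂)
   = 359.6575·0.890480 − 236.7351·0.715613·0.471826 = 240.335373

E0=240.3354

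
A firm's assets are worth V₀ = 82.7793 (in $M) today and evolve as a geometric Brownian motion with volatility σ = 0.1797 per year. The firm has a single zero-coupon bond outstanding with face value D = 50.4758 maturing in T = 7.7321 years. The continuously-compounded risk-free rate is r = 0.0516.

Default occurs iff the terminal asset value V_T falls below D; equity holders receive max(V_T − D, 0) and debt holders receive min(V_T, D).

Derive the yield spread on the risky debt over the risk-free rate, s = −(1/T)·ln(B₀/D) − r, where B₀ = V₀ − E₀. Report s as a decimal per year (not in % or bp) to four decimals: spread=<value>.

d₁ = [ln(V₀/D) + (r + σ²/2)T] / (σ√T)
   = [ln(82.7793/50.4758) + (0.0516 + 0.5·0.1797²)·7.7321] / (0.1797·√7.7321)
   = [0.494684 + 0.523819] / 0.499686 = 2.038288
d₂ = d₁ − σ√T = 2.038288 − 0.499686 = 1.538603
N(d₁) = 0.979239,  N(d₂) = 0.938049,  e^(−rT) = 0.671007
E₀ = V₀·N(d₁) − D·e^(−rT)·N(d₂)
   = 82.7793·0.979239 − 50.4758·0.671007·0.938049 = 49.289406
B₀ = V₀ − E₀ = 82.7793 − 49.289406 = 33.489894
spread = −(1/T)·ln(B₀/D) − r = −(1/7.7321)·ln(33.489894/50.4758) − 0.0516 = 0.00145807

spread=0.0015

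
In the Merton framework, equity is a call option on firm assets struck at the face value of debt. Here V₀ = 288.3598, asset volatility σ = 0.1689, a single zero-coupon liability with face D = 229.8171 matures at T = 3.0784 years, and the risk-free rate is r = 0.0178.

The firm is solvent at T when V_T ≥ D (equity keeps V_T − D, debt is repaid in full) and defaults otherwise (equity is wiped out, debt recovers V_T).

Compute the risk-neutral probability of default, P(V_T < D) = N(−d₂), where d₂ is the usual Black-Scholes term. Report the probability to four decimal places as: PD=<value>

PD=0.2111

d₁ = [ln(V₀/D) + (r + σ²/2)T] / (σ√T)
   = [ln(288.3598/229.8171) + (0.0178 + 0.5·0.1689²)·3.0784] / (0.1689·√3.0784)
   = [0.226925 + 0.098705] / 0.296341 = 1.098834
d₂ = d₁ − σ√T = 1.098834 − 0.296341 = 0.802493
risk-neutral PD = N(−d₂) = N(-0.802493) = 0.211134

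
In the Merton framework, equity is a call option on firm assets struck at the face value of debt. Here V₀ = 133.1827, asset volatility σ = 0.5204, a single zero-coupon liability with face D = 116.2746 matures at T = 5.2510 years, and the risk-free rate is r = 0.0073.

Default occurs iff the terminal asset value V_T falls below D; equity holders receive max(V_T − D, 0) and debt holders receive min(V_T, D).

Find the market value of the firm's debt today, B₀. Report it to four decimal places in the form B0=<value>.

B0=67.0043

d₁ = [ln(V₀/D) + (r + σ²/2)T] / (σ√T)
   = [ln(133.1827/116.2746) + (0.0073 + 0.5·0.5204²)·5.2510] / (0.5204·√5.2510)
   = [0.135767 + 0.749360] / 1.192500 = 0.742245
d₂ = d₁ − σ√T = 0.742245 − 1.192500 = -0.450254
N(d₁) = 0.771031,  N(d₂) = 0.326263,  e^(−rT) = 0.962393
E₀ = V₀·N(d₁) − D·e^(−rT)·N(d₂)
   = 133.1827·0.771031 − 116.2746·0.962393·0.326263 = 66.178447
B₀ = V₀ − E₀ = 133.1827 − 66.178447 = 67.004253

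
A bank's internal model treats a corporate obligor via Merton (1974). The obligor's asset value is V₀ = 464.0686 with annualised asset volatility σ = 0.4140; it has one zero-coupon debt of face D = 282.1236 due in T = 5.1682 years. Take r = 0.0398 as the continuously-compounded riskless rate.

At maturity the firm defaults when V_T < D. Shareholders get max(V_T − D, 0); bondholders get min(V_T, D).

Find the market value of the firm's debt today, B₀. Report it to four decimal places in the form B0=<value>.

d₁ = [ln(V₀/D) + (r + σ²/2)T] / (σ√T)
   = [ln(464.0686/282.1236) + (0.0398 + 0.5·0.4140²)·5.1682] / (0.4140·√5.1682)
   = [0.497687 + 0.648599] / 0.941174 = 1.217932
d₂ = d₁ − σ√T = 1.217932 − 0.941174 = 0.276758
N(d₁) = 0.888375,  N(d₂) = 0.609017,  e^(−rT) = 0.814082
E₀ = V₀·N(d₁) − D·e^(−rT)·N(d₂)
   = 464.0686·0.888375 − 282.1236·0.814082·0.609017 = 272.393021
B₀ = V₀ − E₀ = 464.0686 − 272.393021 = 191.675579

B0=191.6756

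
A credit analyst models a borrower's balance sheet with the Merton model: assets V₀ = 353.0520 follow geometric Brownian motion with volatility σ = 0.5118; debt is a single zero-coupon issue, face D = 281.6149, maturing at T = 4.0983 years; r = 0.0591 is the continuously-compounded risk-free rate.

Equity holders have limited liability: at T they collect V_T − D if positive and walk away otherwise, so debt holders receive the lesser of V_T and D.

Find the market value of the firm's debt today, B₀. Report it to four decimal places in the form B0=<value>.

B0=163.3088

d₁ = [ln(V₀/D) + (r + σ²/2)T] / (σ√T)
   = [ln(353.0520/281.6149) + (0.0591 + 0.5·0.5118²)·4.0983] / (0.5118·√4.0983)
   = [0.226075 + 0.778962] / 1.036101 = 0.970018
d₂ = d₁ − σ√T = 0.970018 − 1.036101 = -0.066083
N(d₁) = 0.833981,  N(d₂) = 0.473656,  e^(−rT) = 0.784892
E₀ = V₀·N(d₁) − D·e^(−rT)·N(d₂)
   = 353.0520·0.833981 − 281.6149·0.784892·0.473656 = 189.743191
B₀ = V₀ − E₀ = 353.0520 − 189.743191 = 163.308809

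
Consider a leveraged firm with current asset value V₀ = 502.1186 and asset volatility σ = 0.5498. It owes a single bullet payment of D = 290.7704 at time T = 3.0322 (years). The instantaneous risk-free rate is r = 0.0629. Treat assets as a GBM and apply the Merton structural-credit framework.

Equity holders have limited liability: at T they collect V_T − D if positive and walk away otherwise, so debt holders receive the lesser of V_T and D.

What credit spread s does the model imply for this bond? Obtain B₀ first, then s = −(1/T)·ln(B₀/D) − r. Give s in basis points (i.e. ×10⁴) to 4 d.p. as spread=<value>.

spread=591.2539

d₁ = [ln(V₀/D) + (r + σ²/2)T] / (σ√T)
   = [ln(502.1186/290.7704) + (0.0629 + 0.5·0.5498²)·3.0322] / (0.5498·√3.0322)
   = [0.546302 + 0.649012] / 0.957378 = 1.248529
d₂ = d₁ − σ√T = 1.248529 − 0.957378 = 0.291150
N(d₁) = 0.894081,  N(d₂) = 0.614532,  e^(−rT) = 0.826359
E₀ = V₀·N(d₁) − D·e^(−rT)·N(d₂)
   = 502.1186·0.894081 − 290.7704·0.826359·0.614532 = 301.274586
B₀ = V₀ − E₀ = 502.1186 − 301.274586 = 200.844014
spread = −(1/T)·ln(B₀/D) − r = −(1/3.0322)·ln(200.844014/290.7704) − 0.0629 = 0.05912539
in basis points: 0.05912539 × 10⁴ = 591.2539 bp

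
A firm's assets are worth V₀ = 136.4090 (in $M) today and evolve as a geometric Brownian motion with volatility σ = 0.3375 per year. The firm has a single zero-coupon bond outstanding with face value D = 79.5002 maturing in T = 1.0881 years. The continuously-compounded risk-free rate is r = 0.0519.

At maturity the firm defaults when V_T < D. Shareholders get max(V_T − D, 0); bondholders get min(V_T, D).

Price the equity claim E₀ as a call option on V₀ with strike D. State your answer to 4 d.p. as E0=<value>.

E0=61.9277

d₁ = [ln(V₀/D) + (r + σ²/2)T] / (σ√T)
   = [ln(136.4090/79.5002) + (0.0519 + 0.5·0.3375²)·1.0881] / (0.3375·√1.0881)
   = [0.539898 + 0.118443] / 0.352053 = 1.870006
d₂ = d₁ − σ√T = 1.870006 − 0.352053 = 1.517952
N(d₁) = 0.969258,  N(d₂) = 0.935487,  e^(−rT) = 0.945093
E₀ = V₀·N(d₁) − D·e^(−rT)·N(d₂)
   = 136.4090·0.969258 − 79.5002·0.945093·0.935487 = 61.927733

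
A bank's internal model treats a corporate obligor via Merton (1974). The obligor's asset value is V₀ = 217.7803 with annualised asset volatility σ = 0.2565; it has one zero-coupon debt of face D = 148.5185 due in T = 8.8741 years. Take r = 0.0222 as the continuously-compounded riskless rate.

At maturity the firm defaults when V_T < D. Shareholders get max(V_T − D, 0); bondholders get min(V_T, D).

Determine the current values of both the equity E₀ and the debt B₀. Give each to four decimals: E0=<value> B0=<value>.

d₁ = [ln(V₀/D) + (r + σ²/2)T] / (σ√T)
   = [ln(217.7803/148.5185) + (0.0222 + 0.5·0.2565²)·8.8741] / (0.2565·√8.8741)
   = [0.382777 + 0.488929] / 0.764099 = 1.140829
d₂ = d₁ − σ√T = 1.140829 − 0.764099 = 0.376730
N(d₁) = 0.873029,  N(d₂) = 0.646813,  e^(−rT) = 0.821187
E₀ = V₀·N(d₁) − D·e^(−rT)·N(d₂)
   = 217.7803·0.873029 − 148.5185·0.821187·0.646813 = 111.242413
B₀ = V₀ − E₀ = 217.7803 − 111.242413 = 106.537887

E0=111.2424 B0=106.5379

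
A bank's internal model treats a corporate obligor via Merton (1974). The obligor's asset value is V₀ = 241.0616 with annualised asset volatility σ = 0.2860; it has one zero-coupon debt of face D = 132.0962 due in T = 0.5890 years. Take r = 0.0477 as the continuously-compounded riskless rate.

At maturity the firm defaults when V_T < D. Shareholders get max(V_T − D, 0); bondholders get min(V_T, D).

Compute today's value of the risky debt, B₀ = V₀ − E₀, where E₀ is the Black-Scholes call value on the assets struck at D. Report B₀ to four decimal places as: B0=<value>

B0=128.4134

d₁ = [ln(V₀/D) + (r + σ²/2)T] / (σ√T)
   = [ln(241.0616/132.0962) + (0.0477 + 0.5·0.2860²)·0.5890] / (0.2860·√0.5890)
   = [0.601522 + 0.052184] / 0.219495 = 2.978235
d₂ = d₁ − σ√T = 2.978235 − 0.219495 = 2.758741
N(d₁) = 0.998550,  N(d₂) = 0.997099,  e^(−rT) = 0.972296
E₀ = V₀·N(d₁) − D·e^(−rT)·N(d₂)
   = 241.0616·0.998550 − 132.0962·0.972296·0.997099 = 112.648221
B₀ = V₀ − E₀ = 241.0616 − 112.648221 = 128.413379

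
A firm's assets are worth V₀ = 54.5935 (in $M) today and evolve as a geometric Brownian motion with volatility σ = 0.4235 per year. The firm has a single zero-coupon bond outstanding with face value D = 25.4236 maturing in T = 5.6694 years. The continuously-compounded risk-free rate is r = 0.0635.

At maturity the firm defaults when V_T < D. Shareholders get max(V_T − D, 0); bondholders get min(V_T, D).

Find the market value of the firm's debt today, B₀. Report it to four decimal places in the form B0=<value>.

B0=15.8138

d₁ = [ln(V₀/D) + (r + σ²/2)T] / (σ√T)
   = [ln(54.5935/25.4236) + (0.0635 + 0.5·0.4235²)·5.6694] / (0.4235·√5.6694)
   = [0.764237 + 0.868417] / 1.008375 = 1.619094
d₂ = d₁ − σ√T = 1.619094 − 1.008375 = 0.610719
N(d₁) = 0.947286,  N(d₂) = 0.729307,  e^(−rT) = 0.697672
E₀ = V₀·N(d₁) − D·e^(−rT)·N(d₂)
   = 54.5935·0.947286 − 25.4236·0.697672·0.729307 = 38.779727
B₀ = V₀ − E₀ = 54.5935 − 38.779727 = 15.813773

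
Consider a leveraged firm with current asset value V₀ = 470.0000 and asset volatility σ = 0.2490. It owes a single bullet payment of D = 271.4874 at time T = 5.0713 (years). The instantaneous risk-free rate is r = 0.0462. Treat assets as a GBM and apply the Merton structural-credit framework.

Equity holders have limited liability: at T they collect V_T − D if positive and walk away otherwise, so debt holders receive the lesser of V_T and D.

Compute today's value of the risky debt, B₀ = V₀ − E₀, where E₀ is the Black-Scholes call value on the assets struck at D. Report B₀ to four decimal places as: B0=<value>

d₁ = [ln(V₀/D) + (r + σ²/2)T] / (σ√T)
   = [ln(470.0000/271.4874) + (0.0462 + 0.5·0.2490²)·5.0713] / (0.2490·√5.0713)
   = [0.548817 + 0.391507] / 0.560737 = 1.676944
d₂ = d₁ − σ√T = 1.676944 − 0.560737 = 1.116207
N(d₁) = 0.953223,  N(d₂) = 0.867833,  e^(−rT) = 0.791129
E₀ = V₀·N(d₁) − D·e^(−rT)·N(d₂)
   = 470.0000·0.953223 − 271.4874·0.791129·0.867833 = 261.620326
B₀ = V₀ − E₀ = 470.0000 − 261.620326 = 208.379674

B0=208.3797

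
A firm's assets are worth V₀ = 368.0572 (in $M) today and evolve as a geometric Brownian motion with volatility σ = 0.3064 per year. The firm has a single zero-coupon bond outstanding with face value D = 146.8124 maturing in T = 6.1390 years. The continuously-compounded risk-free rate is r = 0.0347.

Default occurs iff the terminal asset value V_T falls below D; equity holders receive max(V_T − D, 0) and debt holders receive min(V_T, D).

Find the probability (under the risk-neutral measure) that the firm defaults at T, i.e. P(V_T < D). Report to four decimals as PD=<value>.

d₁ = [ln(V₀/D) + (r + σ²/2)T] / (σ√T)
   = [ln(368.0572/146.8124) + (0.0347 + 0.5·0.3064²)·6.1390] / (0.3064·√6.1390)
   = [0.919083 + 0.501191] / 0.759167 = 1.870831
d₂ = d₁ − σ√T = 1.870831 − 0.759167 = 1.111663
risk-neutral PD = N(−d₂) = N(-1.111663) = 0.133142

PD=0.1331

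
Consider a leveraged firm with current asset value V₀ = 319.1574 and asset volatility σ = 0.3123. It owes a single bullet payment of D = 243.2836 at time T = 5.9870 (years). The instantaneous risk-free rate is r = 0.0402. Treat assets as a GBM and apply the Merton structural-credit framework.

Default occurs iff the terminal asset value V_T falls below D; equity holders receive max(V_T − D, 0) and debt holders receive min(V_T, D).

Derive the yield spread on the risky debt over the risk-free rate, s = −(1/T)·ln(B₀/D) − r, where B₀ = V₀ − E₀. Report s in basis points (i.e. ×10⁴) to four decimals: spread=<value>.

spread=256.6053

d₁ = [ln(V₀/D) + (r + σ²/2)T] / (σ√T)
   = [ln(319.1574/243.2836) + (0.0402 + 0.5·0.3123²)·5.9870] / (0.3123·√5.9870)
   = [0.271457 + 0.532637] / 0.764146 = 1.052277
d₂ = d₁ − σ√T = 1.052277 − 0.764146 = 0.288131
N(d₁) = 0.853664,  N(d₂) = 0.613377,  e^(−rT) = 0.786095
E₀ = V₀·N(d₁) − D·e^(−rT)·N(d₂)
   = 319.1574·0.853664 − 243.2836·0.786095·0.613377 = 155.148474
B₀ = V₀ − E₀ = 319.1574 − 155.148474 = 164.008926
spread = −(1/T)·ln(B₀/D) − r = −(1/5.9870)·ln(164.008926/243.2836) − 0.0402 = 0.02566053
in basis points: 0.02566053 × 10⁴ = 256.6053 bp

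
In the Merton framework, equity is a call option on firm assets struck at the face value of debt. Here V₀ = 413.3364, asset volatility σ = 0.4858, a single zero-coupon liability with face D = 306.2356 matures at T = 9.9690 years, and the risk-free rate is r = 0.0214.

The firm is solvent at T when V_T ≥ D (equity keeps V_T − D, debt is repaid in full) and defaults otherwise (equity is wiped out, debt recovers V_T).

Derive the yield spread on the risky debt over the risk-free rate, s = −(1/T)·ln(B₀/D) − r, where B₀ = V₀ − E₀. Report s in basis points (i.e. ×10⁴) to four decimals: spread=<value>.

d₁ = [ln(V₀/D) + (r + σ²/2)T] / (σ√T)
   = [ln(413.3364/306.2356) + (0.0214 + 0.5·0.4858²)·9.9690] / (0.4858·√9.9690)
   = [0.299907 + 1.389687] / 1.533851 = 1.101537
d₂ = d₁ − σ√T = 1.101537 − 1.533851 = -0.432315
N(d₁) = 0.864668,  N(d₂) = 0.332756,  e^(−rT) = 0.807884
E₀ = V₀·N(d₁) − D·e^(−rT)·N(d₂)
   = 413.3364·0.864668 − 306.2356·0.807884·0.332756 = 275.074060
B₀ = V₀ − E₀ = 413.3364 − 275.074060 = 138.262340
spread = −(1/T)·ln(B₀/D) − r = −(1/9.9690)·ln(138.262340/306.2356) − 0.0214 = 0.05836746
in basis points: 0.05836746 × 10⁴ = 583.6746 bp

spread=583.6746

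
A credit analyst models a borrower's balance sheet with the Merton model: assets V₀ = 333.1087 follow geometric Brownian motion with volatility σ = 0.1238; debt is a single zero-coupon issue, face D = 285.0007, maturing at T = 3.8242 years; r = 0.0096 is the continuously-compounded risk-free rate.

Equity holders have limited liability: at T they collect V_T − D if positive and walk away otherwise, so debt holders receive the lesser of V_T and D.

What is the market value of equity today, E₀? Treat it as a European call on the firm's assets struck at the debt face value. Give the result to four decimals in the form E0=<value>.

E0=67.2104

d₁ = [ln(V₀/D) + (r + σ²/2)T] / (σ√T)
   = [ln(333.1087/285.0007) + (0.0096 + 0.5·0.1238²)·3.8242] / (0.1238·√3.8242)
   = [0.155977 + 0.066018] / 0.242098 = 0.916965
d₂ = d₁ − σ√T = 0.916965 − 0.242098 = 0.674867
N(d₁) = 0.820419,  N(d₂) = 0.750120,  e^(−rT) = 0.963953
E₀ = V₀·N(d₁) − D·e^(−rT)·N(d₂)
   = 333.1087·0.820419 − 285.0007·0.963953·0.750120 = 67.210387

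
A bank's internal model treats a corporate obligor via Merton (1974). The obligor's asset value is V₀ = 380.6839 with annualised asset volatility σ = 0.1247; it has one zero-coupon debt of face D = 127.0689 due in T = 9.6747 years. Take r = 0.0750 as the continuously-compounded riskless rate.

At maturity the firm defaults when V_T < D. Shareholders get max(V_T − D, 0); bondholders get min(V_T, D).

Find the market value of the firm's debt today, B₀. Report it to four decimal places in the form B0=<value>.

d₁ = [ln(V₀/D) + (r + σ²/2)T] / (σ√T)
   = [ln(380.6839/127.0689) + (0.0750 + 0.5·0.1247²)·9.6747] / (0.1247·√9.6747)
   = [1.097240 + 0.800824] / 0.387869 = 4.893567
d₂ = d₁ − σ√T = 4.893567 − 0.387869 = 4.505698
N(d₁) = 1.000000,  N(d₂) = 0.999997,  e^(−rT) = 0.484033
E₀ = V₀·N(d₁) − D·e^(−rT)·N(d₂)
   = 380.6839·1.000000 − 127.0689·0.484033·0.999997 = 319.178393
B₀ = V₀ − E₀ = 380.6839 − 319.178393 = 61.505507

B0=61.5055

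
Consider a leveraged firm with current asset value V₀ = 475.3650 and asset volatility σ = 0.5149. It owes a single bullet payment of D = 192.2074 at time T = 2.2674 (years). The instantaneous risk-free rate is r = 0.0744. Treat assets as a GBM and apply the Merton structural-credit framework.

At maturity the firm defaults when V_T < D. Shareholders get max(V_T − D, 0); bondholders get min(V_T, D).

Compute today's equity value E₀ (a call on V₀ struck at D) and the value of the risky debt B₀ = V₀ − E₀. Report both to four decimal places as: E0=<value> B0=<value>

d₁ = [ln(V₀/D) + (r + σ²/2)T] / (σ√T)
   = [ln(475.3650/192.2074) + (0.0744 + 0.5·0.5149²)·2.2674] / (0.5149·√2.2674)
   = [0.905508 + 0.469263] / 0.775331 = 1.773142
d₂ = d₁ − σ√T = 1.773142 − 0.775331 = 0.997811
N(d₁) = 0.961897,  N(d₂) = 0.840815,  e^(−rT) = 0.844767
E₀ = V₀·N(d₁) − D·e^(−rT)·N(d₂)
   = 475.3650·0.961897 − 192.2074·0.844767·0.840815 = 320.728924
B₀ = V₀ − E₀ = 475.3650 − 320.728924 = 154.636076

E0=320.7289 B0=154.6361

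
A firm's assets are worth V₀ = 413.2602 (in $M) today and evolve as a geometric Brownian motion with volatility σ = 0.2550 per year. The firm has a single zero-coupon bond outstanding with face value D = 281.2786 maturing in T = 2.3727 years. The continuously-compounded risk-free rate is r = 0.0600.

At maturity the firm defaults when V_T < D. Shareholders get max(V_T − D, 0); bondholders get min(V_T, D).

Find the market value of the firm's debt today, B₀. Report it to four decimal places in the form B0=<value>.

d₁ = [ln(V₀/D) + (r + σ²/2)T] / (σ√T)
   = [ln(413.2602/281.2786) + (0.0600 + 0.5·0.2550²)·2.3727] / (0.2550·√2.3727)
   = [0.384732 + 0.219504] / 0.392791 = 1.538315
d₂ = d₁ − σ√T = 1.538315 − 0.392791 = 1.145523
N(d₁) = 0.938014,  N(d₂) = 0.874004,  e^(−rT) = 0.867307
E₀ = V₀·N(d₁) − D·e^(−rT)·N(d₂)
   = 413.2602·0.938014 − 281.2786·0.867307·0.874004 = 174.426341
B₀ = V₀ − E₀ = 413.2602 − 174.426341 = 238.833859

B0=238.8339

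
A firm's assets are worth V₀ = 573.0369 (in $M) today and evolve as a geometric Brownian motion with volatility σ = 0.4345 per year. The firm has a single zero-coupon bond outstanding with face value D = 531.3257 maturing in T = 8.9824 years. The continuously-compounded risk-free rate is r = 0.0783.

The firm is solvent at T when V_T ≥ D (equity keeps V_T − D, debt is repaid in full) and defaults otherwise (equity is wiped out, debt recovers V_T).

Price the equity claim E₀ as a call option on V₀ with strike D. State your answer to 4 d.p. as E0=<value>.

d₁ = [ln(V₀/D) + (r + σ²/2)T] / (σ√T)
   = [ln(573.0369/531.3257) + (0.0783 + 0.5·0.4345²)·8.9824] / (0.4345·√8.9824)
   = [0.075575 + 1.551217] / 1.302225 = 1.249240
d₂ = d₁ − σ√T = 1.249240 − 1.302225 = -0.052985
N(d₁) = 0.894211,  N(d₂) = 0.478872,  e^(−rT) = 0.494938
E₀ = V₀·N(d₁) − D·e^(−rT)·N(d₂)
   = 573.0369·0.894211 − 531.3257·0.494938·0.478872 = 386.485452

E0=386.4855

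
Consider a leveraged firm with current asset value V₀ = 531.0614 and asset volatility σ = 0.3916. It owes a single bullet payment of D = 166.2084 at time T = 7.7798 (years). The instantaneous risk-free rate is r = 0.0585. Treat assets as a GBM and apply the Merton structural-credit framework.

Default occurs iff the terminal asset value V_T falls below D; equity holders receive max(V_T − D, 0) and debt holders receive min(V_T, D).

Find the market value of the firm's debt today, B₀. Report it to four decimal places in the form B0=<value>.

B0=98.3186

d₁ = [ln(V₀/D) + (r + σ²/2)T] / (σ√T)
   = [ln(531.0614/166.2084) + (0.0585 + 0.5·0.3916²)·7.7798] / (0.3916·√7.7798)
   = [1.161635 + 1.051637] / 1.092262 = 2.026319
d₂ = d₁ − σ√T = 2.026319 − 1.092262 = 0.934057
N(d₁) = 0.978634,  N(d₂) = 0.824863,  e^(−rT) = 0.634373
E₀ = V₀·N(d₁) − D·e^(−rT)·N(d₂)
   = 531.0614·0.978634 − 166.2084·0.634373·0.824863 = 432.742751
B₀ = V₀ − E₀ = 531.0614 − 432.742751 = 98.318649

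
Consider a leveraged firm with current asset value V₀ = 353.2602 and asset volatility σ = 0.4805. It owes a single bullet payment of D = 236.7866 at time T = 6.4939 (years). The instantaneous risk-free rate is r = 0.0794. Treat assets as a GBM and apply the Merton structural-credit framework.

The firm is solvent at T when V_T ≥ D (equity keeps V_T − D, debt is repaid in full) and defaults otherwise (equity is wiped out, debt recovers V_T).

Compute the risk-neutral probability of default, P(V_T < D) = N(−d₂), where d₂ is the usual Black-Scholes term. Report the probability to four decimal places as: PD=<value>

PD=0.4461

d₁ = [ln(V₀/D) + (r + σ²/2)T] / (σ√T)
   = [ln(353.2602/236.7866) + (0.0794 + 0.5·0.4805²)·6.4939] / (0.4805·√6.4939)
   = [0.400046 + 1.265272] / 1.224464 = 1.360038
d₂ = d₁ − σ√T = 1.360038 − 1.224464 = 0.135573
risk-neutral PD = N(−d₂) = N(-0.135573) = 0.446079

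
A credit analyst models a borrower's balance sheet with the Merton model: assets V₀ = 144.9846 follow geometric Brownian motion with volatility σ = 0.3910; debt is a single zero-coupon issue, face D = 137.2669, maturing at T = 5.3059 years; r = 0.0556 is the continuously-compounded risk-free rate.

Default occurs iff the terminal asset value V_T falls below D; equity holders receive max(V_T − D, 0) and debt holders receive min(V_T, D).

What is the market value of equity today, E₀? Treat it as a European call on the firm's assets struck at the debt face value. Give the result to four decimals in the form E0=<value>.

E0=67.2938

d₁ = [ln(V₀/D) + (r + σ²/2)T] / (σ√T)
   = [ln(144.9846/137.2669) + (0.0556 + 0.5·0.3910²)·5.3059] / (0.3910·√5.3059)
   = [0.054700 + 0.700594] / 0.900650 = 0.838609
d₂ = d₁ − σ√T = 0.838609 − 0.900650 = -0.062041
N(d₁) = 0.799156,  N(d₂) = 0.475265,  e^(−rT) = 0.744526
E₀ = V₀·N(d₁) − D·e^(−rT)·N(d₂)
   = 144.9846·0.799156 − 137.2669·0.744526·0.475265 = 67.293793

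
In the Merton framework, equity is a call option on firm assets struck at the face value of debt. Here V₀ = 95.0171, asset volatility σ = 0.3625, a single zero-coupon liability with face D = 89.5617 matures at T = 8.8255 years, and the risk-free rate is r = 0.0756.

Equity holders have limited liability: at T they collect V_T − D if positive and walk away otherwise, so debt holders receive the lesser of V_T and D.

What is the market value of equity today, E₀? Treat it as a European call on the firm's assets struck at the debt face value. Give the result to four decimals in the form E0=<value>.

d₁ = [ln(V₀/D) + (r + σ²/2)T] / (σ√T)
   = [ln(95.0171/89.5617) + (0.0756 + 0.5·0.3625²)·8.8255] / (0.3625·√8.8255)
   = [0.059129 + 1.247071] / 1.076906 = 1.212919
d₂ = d₁ − σ√T = 1.212919 − 1.076906 = 0.136014
N(d₁) = 0.887420,  N(d₂) = 0.554095,  e^(−rT) = 0.513139
E₀ = V₀·N(d₁) − D·e^(−rT)·N(d₂)
   = 95.0171·0.887420 − 89.5617·0.513139·0.554095 = 58.855159

E0=58.8552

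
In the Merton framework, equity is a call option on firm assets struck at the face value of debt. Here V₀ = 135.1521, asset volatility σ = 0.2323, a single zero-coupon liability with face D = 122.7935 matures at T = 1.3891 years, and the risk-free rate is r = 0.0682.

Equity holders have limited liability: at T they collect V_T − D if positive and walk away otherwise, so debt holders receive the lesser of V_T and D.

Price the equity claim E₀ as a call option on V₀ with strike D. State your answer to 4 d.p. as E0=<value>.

d₁ = [ln(V₀/D) + (r + σ²/2)T] / (σ√T)
   = [ln(135.1521/122.7935) + (0.0682 + 0.5·0.2323²)·1.3891] / (0.2323·√1.3891)
   = [0.095897 + 0.132217] / 0.273789 = 0.833173
d₂ = d₁ − σ√T = 0.833173 − 0.273789 = 0.559384
N(d₁) = 0.797626,  N(d₂) = 0.712050,  e^(−rT) = 0.909612
E₀ = V₀·N(d₁) − D·e^(−rT)·N(d₂)
   = 135.1521·0.797626 − 122.7935·0.909612·0.712050 = 28.268798

E0=28.2688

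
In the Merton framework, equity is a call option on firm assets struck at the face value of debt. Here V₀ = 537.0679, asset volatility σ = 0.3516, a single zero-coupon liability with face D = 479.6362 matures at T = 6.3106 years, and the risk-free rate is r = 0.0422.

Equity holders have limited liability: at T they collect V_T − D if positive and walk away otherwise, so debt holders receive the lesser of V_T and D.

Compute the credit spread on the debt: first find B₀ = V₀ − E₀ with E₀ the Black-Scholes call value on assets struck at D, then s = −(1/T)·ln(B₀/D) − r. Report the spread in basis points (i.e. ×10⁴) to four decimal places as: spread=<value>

d₁ = [ln(V₀/D) + (r + σ²/2)T] / (σ√T)
   = [ln(537.0679/479.6362) + (0.0422 + 0.5·0.3516²)·6.3106] / (0.3516·√6.3106)
   = [0.113097 + 0.656374] / 0.883251 = 0.871179
d₂ = d₁ − σ√T = 0.871179 − 0.883251 = -0.012072
N(d₁) = 0.808172,  N(d₂) = 0.495184,  e^(−rT) = 0.766204
E₀ = V₀·N(d₁) − D·e^(−rT)·N(d₂)
   = 537.0679·0.808172 − 479.6362·0.766204·0.495184 = 252.063488
B₀ = V₀ − E₀ = 537.0679 − 252.063488 = 285.004412
spread = −(1/T)·ln(B₀/D) − r = −(1/6.3106)·ln(285.004412/479.6362) − 0.0422 = 0.04028395
in basis points: 0.04028395 × 10⁴ = 402.8395 bp

spread=402.8395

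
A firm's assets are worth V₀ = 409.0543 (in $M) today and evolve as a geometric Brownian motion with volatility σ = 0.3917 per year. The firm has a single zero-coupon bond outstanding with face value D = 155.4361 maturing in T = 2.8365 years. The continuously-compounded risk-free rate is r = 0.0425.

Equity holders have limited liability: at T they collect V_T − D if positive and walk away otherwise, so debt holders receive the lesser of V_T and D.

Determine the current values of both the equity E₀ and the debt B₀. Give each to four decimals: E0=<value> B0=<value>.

d₁ = [ln(V₀/D) + (r + σ²/2)T] / (σ√T)
   = [ln(409.0543/155.4361) + (0.0425 + 0.5·0.3917²)·2.8365] / (0.3917·√2.8365)
   = [0.967613 + 0.338152] / 0.659698 = 1.979338
d₂ = d₁ − σ√T = 1.979338 − 0.659698 = 1.319641
N(d₁) = 0.976111,  N(d₂) = 0.906522,  e^(−rT) = 0.886432
E₀ = V₀·N(d₁) − D·e^(−rT)·N(d₂)
   = 409.0543·0.976111 − 155.4361·0.886432·0.906522 = 274.378594
B₀ = V₀ − E₀ = 409.0543 − 274.378594 = 134.675706

E0=274.3786 B0=134.6757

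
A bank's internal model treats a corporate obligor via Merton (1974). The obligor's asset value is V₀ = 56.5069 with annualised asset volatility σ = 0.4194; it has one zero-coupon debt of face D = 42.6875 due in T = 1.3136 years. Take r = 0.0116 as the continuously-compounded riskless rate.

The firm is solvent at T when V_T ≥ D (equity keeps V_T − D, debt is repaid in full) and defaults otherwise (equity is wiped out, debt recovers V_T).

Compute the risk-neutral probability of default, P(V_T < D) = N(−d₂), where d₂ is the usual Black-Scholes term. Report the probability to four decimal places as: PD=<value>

d₁ = [ln(V₀/D) + (r + σ²/2)T] / (σ√T)
   = [ln(56.5069/42.6875) + (0.0116 + 0.5·0.4194²)·1.3136] / (0.4194·√1.3136)
   = [0.280457 + 0.130766] / 0.480684 = 0.855495
d₂ = d₁ − σ√T = 0.855495 − 0.480684 = 0.374811
risk-neutral PD = N(−d₂) = N(-0.374811) = 0.353901

PD=0.3539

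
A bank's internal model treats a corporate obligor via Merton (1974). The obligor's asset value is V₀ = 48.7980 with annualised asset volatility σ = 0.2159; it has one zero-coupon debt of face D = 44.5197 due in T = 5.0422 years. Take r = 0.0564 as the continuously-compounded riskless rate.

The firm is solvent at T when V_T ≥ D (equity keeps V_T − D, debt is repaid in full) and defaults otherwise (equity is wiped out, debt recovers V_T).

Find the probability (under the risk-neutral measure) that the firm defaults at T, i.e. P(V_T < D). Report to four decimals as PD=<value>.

d₁ = [ln(V₀/D) + (r + σ²/2)T] / (σ√T)
   = [ln(48.7980/44.5197) + (0.0564 + 0.5·0.2159²)·5.0422] / (0.2159·√5.0422)
   = [0.091758 + 0.401896] / 0.484800 = 1.018261
d₂ = d₁ − σ√T = 1.018261 − 0.484800 = 0.533461
risk-neutral PD = N(−d₂) = N(-0.533461) = 0.296857

PD=0.2969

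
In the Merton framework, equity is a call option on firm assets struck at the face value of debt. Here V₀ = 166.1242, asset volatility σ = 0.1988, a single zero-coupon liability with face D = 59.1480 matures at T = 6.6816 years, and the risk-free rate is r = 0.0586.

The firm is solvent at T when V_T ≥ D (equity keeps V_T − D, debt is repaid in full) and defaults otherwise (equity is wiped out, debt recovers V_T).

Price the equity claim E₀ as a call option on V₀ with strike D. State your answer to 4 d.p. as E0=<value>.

d₁ = [ln(V₀/D) + (r + σ²/2)T] / (σ√T)
   = [ln(166.1242/59.1480) + (0.0586 + 0.5·0.1988²)·6.6816] / (0.1988·√6.6816)
   = [1.032693 + 0.523575] / 0.513874 = 3.028501
d₂ = d₁ − σ√T = 3.028501 − 0.513874 = 2.514627
N(d₁) = 0.998771,  N(d₂) = 0.994042,  e^(−rT) = 0.676014
E₀ = V₀·N(d₁) − D·e^(−rT)·N(d₂)
   = 166.1242·0.998771 − 59.1480·0.676014·0.994042 = 126.173419

E0=126.1734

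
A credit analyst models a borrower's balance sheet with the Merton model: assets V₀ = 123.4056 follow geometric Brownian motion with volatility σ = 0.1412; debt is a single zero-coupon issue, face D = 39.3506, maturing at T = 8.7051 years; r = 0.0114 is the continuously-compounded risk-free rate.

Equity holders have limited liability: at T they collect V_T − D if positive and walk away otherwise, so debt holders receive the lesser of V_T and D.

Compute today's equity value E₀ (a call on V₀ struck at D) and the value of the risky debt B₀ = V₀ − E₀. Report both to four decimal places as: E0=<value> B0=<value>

E0=87.7836 B0=35.6220

d₁ = [ln(V₀/D) + (r + σ²/2)T] / (σ√T)
   = [ln(123.4056/39.3506) + (0.0114 + 0.5·0.1412²)·8.7051] / (0.1412·√8.7051)
   = [1.142965 + 0.186017] / 0.416602 = 3.190050
d₂ = d₁ − σ√T = 3.190050 − 0.416602 = 2.773448
N(d₁) = 0.999289,  N(d₂) = 0.997227,  e^(−rT) = 0.905527
E₀ = V₀·N(d₁) − D·e^(−rT)·N(d₂)
   = 123.4056·0.999289 − 39.3506·0.905527·0.997227 = 87.783617
B₀ = V₀ − E₀ = 123.4056 − 87.783617 = 35.621983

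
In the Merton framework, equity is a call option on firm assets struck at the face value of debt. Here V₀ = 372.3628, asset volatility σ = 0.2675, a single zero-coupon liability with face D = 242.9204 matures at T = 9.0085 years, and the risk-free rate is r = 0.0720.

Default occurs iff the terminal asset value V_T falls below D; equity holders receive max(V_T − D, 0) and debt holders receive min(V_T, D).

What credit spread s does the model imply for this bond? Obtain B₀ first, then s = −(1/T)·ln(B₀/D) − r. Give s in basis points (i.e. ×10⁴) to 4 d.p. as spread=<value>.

spread=62.0164

d₁ = [ln(V₀/D) + (r + σ²/2)T] / (σ√T)
   = [ln(372.3628/242.9204) + (0.0720 + 0.5·0.2675²)·9.0085] / (0.2675·√9.0085)
   = [0.427135 + 0.970919] / 0.802879 = 1.741301
d₂ = d₁ − σ√T = 1.741301 − 0.802879 = 0.938422
N(d₁) = 0.959185,  N(d₂) = 0.825986,  e^(−rT) = 0.522771
E₀ = V₀·N(d₁) − D·e^(−rT)·N(d₂)
   = 372.3628·0.959185 − 242.9204·0.522771·0.825986 = 252.271251
B₀ = V₀ − E₀ = 372.3628 − 252.271251 = 120.091549
spread = −(1/T)·ln(B₀/D) − r = −(1/9.0085)·ln(120.091549/242.9204) − 0.0720 = 0.00620164
in basis points: 0.00620164 × 10⁴ = 62.0164 bp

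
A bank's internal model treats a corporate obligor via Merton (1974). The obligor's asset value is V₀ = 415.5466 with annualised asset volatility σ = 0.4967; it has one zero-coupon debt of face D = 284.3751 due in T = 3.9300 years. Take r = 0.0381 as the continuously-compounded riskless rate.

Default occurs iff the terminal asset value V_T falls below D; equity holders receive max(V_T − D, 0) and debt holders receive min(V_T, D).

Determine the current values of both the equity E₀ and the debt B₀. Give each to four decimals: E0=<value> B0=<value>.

E0=225.7485 B0=189.7981

d₁ = [ln(V₀/D) + (r + σ²/2)T] / (σ√T)
   = [ln(415.5466/284.3751) + (0.0381 + 0.5·0.4967²)·3.9300] / (0.4967·√3.9300)
   = [0.379301 + 0.634520] / 0.984669 = 1.029605
d₂ = d₁ − σ√T = 1.029605 − 0.984669 = 0.044936
N(d₁) = 0.848402,  N(d₂) = 0.517921,  e^(−rT) = 0.860938
E₀ = V₀·N(d₁) − D·e^(−rT)·N(d₂)
   = 415.5466·0.848402 − 284.3751·0.860938·0.517921 = 225.748530
B₀ = V₀ − E₀ = 415.5466 − 225.748530 = 189.798070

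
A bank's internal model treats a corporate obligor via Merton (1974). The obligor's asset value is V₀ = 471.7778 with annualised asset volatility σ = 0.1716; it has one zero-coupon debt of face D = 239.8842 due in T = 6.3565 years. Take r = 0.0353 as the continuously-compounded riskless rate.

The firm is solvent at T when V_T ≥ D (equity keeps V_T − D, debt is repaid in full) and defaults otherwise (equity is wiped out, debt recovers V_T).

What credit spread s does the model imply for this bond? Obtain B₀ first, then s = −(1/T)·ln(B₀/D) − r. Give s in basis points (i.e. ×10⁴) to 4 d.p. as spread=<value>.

d₁ = [ln(V₀/D) + (r + σ²/2)T] / (σ√T)
   = [ln(471.7778/239.8842) + (0.0353 + 0.5·0.1716²)·6.3565] / (0.1716·√6.3565)
   = [0.676352 + 0.317973] / 0.432640 = 2.298275
d₂ = d₁ − σ√T = 2.298275 − 0.432640 = 1.865635
N(d₁) = 0.989227,  N(d₂) = 0.968954,  e^(−rT) = 0.799008
E₀ = V₀·N(d₁) − D·e^(−rT)·N(d₂)
   = 471.7778·0.989227 − 239.8842·0.799008·0.968954 = 280.976540
B₀ = V₀ − E₀ = 471.7778 − 280.976540 = 190.801260
spread = −(1/T)·ln(B₀/D) − r = −(1/6.3565)·ln(190.801260/239.8842) − 0.0353 = 0.00071415
in basis points: 0.00071415 × 10⁴ = 7.1415 bp

spread=7.1415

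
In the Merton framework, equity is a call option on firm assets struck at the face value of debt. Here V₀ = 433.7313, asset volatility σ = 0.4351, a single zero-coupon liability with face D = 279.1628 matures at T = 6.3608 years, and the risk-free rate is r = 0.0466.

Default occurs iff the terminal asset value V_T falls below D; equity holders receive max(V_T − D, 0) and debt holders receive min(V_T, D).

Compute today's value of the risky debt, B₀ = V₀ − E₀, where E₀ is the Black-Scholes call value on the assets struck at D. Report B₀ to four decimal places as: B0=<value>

d₁ = [ln(V₀/D) + (r + σ²/2)T] / (σ√T)
   = [ln(433.7313/279.1628) + (0.0466 + 0.5·0.4351²)·6.3608] / (0.4351·√6.3608)
   = [0.440630 + 0.898501] / 1.097349 = 1.220333
d₂ = d₁ − σ√T = 1.220333 − 1.097349 = 0.122983
N(d₁) = 0.888831,  N(d₂) = 0.548940,  e^(−rT) = 0.743480
E₀ = V₀·N(d₁) − D·e^(−rT)·N(d₂)
   = 433.7313·0.888831 − 279.1628·0.743480·0.548940 = 271.580107
B₀ = V₀ − E₀ = 433.7313 − 271.580107 = 162.151193

B0=162.1512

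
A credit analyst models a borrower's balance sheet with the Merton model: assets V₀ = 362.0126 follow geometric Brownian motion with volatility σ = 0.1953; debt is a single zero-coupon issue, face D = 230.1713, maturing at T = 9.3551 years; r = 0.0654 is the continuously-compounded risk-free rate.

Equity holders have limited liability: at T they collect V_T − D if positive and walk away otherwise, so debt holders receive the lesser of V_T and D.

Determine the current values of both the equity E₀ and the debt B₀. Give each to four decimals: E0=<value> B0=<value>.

E0=239.0084 B0=123.0042

d₁ = [ln(V₀/D) + (r + σ²/2)T] / (σ√T)
   = [ln(362.0126/230.1713) + (0.0654 + 0.5·0.1953²)·9.3551] / (0.1953·√9.3551)
   = [0.452855 + 0.790235] / 0.597347 = 2.081020
d₂ = d₁ − σ√T = 2.081020 − 0.597347 = 1.483673
N(d₁) = 0.981284,  N(d₂) = 0.931052,  e^(−rT) = 0.542361
E₀ = V₀·N(d₁) − D·e^(−rT)·N(d₂)
   = 362.0126·0.981284 − 230.1713·0.542361·0.931052 = 239.008397
B₀ = V₀ − E₀ = 362.0126 − 239.008397 = 123.004203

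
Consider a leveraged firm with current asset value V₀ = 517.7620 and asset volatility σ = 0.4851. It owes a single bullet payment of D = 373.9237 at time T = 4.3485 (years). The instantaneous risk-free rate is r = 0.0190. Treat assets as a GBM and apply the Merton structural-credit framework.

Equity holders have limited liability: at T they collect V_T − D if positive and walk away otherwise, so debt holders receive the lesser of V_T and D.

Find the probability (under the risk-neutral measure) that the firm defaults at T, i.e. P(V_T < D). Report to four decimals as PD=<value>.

PD=0.5408

d₁ = [ln(V₀/D) + (r + σ²/2)T] / (σ√T)
   = [ln(517.7620/373.9237) + (0.0190 + 0.5·0.4851²)·4.3485] / (0.4851·√4.3485)
   = [0.325464 + 0.594270] / 1.011582 = 0.909204
d₂ = d₁ − σ√T = 0.909204 − 1.011582 = -0.102378
risk-neutral PD = N(−d₂) = N(0.102378) = 0.540772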